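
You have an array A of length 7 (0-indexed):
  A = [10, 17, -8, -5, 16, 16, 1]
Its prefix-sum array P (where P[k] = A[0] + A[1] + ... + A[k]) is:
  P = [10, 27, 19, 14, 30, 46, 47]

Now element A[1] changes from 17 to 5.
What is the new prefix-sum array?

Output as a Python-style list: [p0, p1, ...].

Change: A[1] 17 -> 5, delta = -12
P[k] for k < 1: unchanged (A[1] not included)
P[k] for k >= 1: shift by delta = -12
  P[0] = 10 + 0 = 10
  P[1] = 27 + -12 = 15
  P[2] = 19 + -12 = 7
  P[3] = 14 + -12 = 2
  P[4] = 30 + -12 = 18
  P[5] = 46 + -12 = 34
  P[6] = 47 + -12 = 35

Answer: [10, 15, 7, 2, 18, 34, 35]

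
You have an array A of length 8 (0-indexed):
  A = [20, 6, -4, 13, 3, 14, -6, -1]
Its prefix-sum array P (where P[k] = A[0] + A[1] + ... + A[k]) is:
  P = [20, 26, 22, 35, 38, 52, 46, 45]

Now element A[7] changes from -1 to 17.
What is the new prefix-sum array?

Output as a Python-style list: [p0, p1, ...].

Change: A[7] -1 -> 17, delta = 18
P[k] for k < 7: unchanged (A[7] not included)
P[k] for k >= 7: shift by delta = 18
  P[0] = 20 + 0 = 20
  P[1] = 26 + 0 = 26
  P[2] = 22 + 0 = 22
  P[3] = 35 + 0 = 35
  P[4] = 38 + 0 = 38
  P[5] = 52 + 0 = 52
  P[6] = 46 + 0 = 46
  P[7] = 45 + 18 = 63

Answer: [20, 26, 22, 35, 38, 52, 46, 63]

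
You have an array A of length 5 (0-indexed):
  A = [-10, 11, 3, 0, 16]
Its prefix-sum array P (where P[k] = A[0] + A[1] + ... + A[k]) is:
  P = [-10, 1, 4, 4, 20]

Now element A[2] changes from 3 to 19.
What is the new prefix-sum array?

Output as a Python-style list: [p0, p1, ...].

Answer: [-10, 1, 20, 20, 36]

Derivation:
Change: A[2] 3 -> 19, delta = 16
P[k] for k < 2: unchanged (A[2] not included)
P[k] for k >= 2: shift by delta = 16
  P[0] = -10 + 0 = -10
  P[1] = 1 + 0 = 1
  P[2] = 4 + 16 = 20
  P[3] = 4 + 16 = 20
  P[4] = 20 + 16 = 36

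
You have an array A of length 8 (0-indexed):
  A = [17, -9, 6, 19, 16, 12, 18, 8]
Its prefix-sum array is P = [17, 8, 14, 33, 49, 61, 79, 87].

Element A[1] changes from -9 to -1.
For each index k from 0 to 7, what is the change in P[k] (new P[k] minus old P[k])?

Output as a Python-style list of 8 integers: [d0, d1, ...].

Answer: [0, 8, 8, 8, 8, 8, 8, 8]

Derivation:
Element change: A[1] -9 -> -1, delta = 8
For k < 1: P[k] unchanged, delta_P[k] = 0
For k >= 1: P[k] shifts by exactly 8
Delta array: [0, 8, 8, 8, 8, 8, 8, 8]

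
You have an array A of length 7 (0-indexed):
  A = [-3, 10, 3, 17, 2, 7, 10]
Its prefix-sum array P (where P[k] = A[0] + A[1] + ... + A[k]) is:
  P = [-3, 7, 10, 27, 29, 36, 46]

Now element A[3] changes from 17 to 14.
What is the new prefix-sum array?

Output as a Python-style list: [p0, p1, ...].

Answer: [-3, 7, 10, 24, 26, 33, 43]

Derivation:
Change: A[3] 17 -> 14, delta = -3
P[k] for k < 3: unchanged (A[3] not included)
P[k] for k >= 3: shift by delta = -3
  P[0] = -3 + 0 = -3
  P[1] = 7 + 0 = 7
  P[2] = 10 + 0 = 10
  P[3] = 27 + -3 = 24
  P[4] = 29 + -3 = 26
  P[5] = 36 + -3 = 33
  P[6] = 46 + -3 = 43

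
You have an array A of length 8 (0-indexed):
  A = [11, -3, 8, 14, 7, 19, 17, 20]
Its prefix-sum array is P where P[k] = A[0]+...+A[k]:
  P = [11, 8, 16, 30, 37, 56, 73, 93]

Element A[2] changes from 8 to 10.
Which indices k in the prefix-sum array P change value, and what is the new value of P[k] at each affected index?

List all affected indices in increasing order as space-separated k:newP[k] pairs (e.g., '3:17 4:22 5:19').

P[k] = A[0] + ... + A[k]
P[k] includes A[2] iff k >= 2
Affected indices: 2, 3, ..., 7; delta = 2
  P[2]: 16 + 2 = 18
  P[3]: 30 + 2 = 32
  P[4]: 37 + 2 = 39
  P[5]: 56 + 2 = 58
  P[6]: 73 + 2 = 75
  P[7]: 93 + 2 = 95

Answer: 2:18 3:32 4:39 5:58 6:75 7:95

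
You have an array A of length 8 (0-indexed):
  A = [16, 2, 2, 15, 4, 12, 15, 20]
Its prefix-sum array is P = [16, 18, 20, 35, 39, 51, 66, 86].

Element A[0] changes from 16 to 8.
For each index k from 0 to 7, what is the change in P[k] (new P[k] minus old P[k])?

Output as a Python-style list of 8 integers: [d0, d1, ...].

Answer: [-8, -8, -8, -8, -8, -8, -8, -8]

Derivation:
Element change: A[0] 16 -> 8, delta = -8
For k < 0: P[k] unchanged, delta_P[k] = 0
For k >= 0: P[k] shifts by exactly -8
Delta array: [-8, -8, -8, -8, -8, -8, -8, -8]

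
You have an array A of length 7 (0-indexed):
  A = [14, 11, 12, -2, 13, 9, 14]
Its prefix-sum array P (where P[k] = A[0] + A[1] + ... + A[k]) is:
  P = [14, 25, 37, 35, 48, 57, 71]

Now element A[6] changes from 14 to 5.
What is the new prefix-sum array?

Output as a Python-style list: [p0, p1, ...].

Change: A[6] 14 -> 5, delta = -9
P[k] for k < 6: unchanged (A[6] not included)
P[k] for k >= 6: shift by delta = -9
  P[0] = 14 + 0 = 14
  P[1] = 25 + 0 = 25
  P[2] = 37 + 0 = 37
  P[3] = 35 + 0 = 35
  P[4] = 48 + 0 = 48
  P[5] = 57 + 0 = 57
  P[6] = 71 + -9 = 62

Answer: [14, 25, 37, 35, 48, 57, 62]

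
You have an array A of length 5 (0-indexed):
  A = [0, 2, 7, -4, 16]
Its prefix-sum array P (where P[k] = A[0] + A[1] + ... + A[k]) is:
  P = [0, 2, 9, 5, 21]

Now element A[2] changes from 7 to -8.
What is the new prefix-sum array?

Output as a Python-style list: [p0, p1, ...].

Answer: [0, 2, -6, -10, 6]

Derivation:
Change: A[2] 7 -> -8, delta = -15
P[k] for k < 2: unchanged (A[2] not included)
P[k] for k >= 2: shift by delta = -15
  P[0] = 0 + 0 = 0
  P[1] = 2 + 0 = 2
  P[2] = 9 + -15 = -6
  P[3] = 5 + -15 = -10
  P[4] = 21 + -15 = 6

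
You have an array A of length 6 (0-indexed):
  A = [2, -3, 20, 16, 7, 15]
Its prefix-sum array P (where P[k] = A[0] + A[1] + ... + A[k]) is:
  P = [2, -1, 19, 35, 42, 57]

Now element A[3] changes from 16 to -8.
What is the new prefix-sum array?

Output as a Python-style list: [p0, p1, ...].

Answer: [2, -1, 19, 11, 18, 33]

Derivation:
Change: A[3] 16 -> -8, delta = -24
P[k] for k < 3: unchanged (A[3] not included)
P[k] for k >= 3: shift by delta = -24
  P[0] = 2 + 0 = 2
  P[1] = -1 + 0 = -1
  P[2] = 19 + 0 = 19
  P[3] = 35 + -24 = 11
  P[4] = 42 + -24 = 18
  P[5] = 57 + -24 = 33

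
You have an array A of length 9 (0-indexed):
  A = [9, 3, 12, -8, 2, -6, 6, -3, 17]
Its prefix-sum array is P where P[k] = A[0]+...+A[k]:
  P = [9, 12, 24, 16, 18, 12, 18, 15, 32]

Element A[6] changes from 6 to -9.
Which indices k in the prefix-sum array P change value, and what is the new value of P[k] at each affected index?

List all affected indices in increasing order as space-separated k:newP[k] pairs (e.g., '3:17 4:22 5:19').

Answer: 6:3 7:0 8:17

Derivation:
P[k] = A[0] + ... + A[k]
P[k] includes A[6] iff k >= 6
Affected indices: 6, 7, ..., 8; delta = -15
  P[6]: 18 + -15 = 3
  P[7]: 15 + -15 = 0
  P[8]: 32 + -15 = 17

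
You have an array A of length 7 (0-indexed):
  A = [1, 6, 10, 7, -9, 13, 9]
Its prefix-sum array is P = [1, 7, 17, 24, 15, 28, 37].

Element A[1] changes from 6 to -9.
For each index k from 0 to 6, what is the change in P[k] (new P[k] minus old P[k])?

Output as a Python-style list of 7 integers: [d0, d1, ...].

Answer: [0, -15, -15, -15, -15, -15, -15]

Derivation:
Element change: A[1] 6 -> -9, delta = -15
For k < 1: P[k] unchanged, delta_P[k] = 0
For k >= 1: P[k] shifts by exactly -15
Delta array: [0, -15, -15, -15, -15, -15, -15]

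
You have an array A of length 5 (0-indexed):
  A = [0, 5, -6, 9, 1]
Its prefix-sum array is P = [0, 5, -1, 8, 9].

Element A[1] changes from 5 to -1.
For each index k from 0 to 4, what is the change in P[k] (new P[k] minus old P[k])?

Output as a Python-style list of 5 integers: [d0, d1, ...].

Answer: [0, -6, -6, -6, -6]

Derivation:
Element change: A[1] 5 -> -1, delta = -6
For k < 1: P[k] unchanged, delta_P[k] = 0
For k >= 1: P[k] shifts by exactly -6
Delta array: [0, -6, -6, -6, -6]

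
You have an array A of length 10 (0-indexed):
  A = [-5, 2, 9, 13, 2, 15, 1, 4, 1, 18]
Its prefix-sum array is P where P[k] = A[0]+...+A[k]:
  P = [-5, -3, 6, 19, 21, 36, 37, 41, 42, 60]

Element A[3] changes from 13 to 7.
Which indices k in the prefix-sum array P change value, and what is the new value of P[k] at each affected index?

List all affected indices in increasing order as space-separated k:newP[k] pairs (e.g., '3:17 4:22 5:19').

Answer: 3:13 4:15 5:30 6:31 7:35 8:36 9:54

Derivation:
P[k] = A[0] + ... + A[k]
P[k] includes A[3] iff k >= 3
Affected indices: 3, 4, ..., 9; delta = -6
  P[3]: 19 + -6 = 13
  P[4]: 21 + -6 = 15
  P[5]: 36 + -6 = 30
  P[6]: 37 + -6 = 31
  P[7]: 41 + -6 = 35
  P[8]: 42 + -6 = 36
  P[9]: 60 + -6 = 54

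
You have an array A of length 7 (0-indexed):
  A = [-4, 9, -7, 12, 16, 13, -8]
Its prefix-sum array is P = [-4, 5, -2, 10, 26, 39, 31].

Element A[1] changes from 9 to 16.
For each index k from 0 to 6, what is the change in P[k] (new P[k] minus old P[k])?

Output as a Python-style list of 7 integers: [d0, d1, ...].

Answer: [0, 7, 7, 7, 7, 7, 7]

Derivation:
Element change: A[1] 9 -> 16, delta = 7
For k < 1: P[k] unchanged, delta_P[k] = 0
For k >= 1: P[k] shifts by exactly 7
Delta array: [0, 7, 7, 7, 7, 7, 7]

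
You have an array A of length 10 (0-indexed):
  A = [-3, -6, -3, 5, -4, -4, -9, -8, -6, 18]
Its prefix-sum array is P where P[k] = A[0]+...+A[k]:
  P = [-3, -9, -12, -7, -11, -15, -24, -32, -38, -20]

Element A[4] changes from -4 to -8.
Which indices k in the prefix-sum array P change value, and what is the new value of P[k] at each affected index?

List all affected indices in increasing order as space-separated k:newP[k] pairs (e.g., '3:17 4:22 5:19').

P[k] = A[0] + ... + A[k]
P[k] includes A[4] iff k >= 4
Affected indices: 4, 5, ..., 9; delta = -4
  P[4]: -11 + -4 = -15
  P[5]: -15 + -4 = -19
  P[6]: -24 + -4 = -28
  P[7]: -32 + -4 = -36
  P[8]: -38 + -4 = -42
  P[9]: -20 + -4 = -24

Answer: 4:-15 5:-19 6:-28 7:-36 8:-42 9:-24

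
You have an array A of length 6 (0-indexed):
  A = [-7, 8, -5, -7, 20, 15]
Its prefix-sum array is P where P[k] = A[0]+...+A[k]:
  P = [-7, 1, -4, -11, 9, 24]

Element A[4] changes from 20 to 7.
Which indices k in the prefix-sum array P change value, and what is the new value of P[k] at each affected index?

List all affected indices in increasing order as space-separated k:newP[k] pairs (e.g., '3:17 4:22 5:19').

Answer: 4:-4 5:11

Derivation:
P[k] = A[0] + ... + A[k]
P[k] includes A[4] iff k >= 4
Affected indices: 4, 5, ..., 5; delta = -13
  P[4]: 9 + -13 = -4
  P[5]: 24 + -13 = 11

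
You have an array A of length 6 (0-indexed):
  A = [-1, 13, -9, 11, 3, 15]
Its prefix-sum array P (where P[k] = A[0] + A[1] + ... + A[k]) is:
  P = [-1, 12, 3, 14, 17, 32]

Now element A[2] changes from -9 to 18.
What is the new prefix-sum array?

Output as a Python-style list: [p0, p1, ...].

Change: A[2] -9 -> 18, delta = 27
P[k] for k < 2: unchanged (A[2] not included)
P[k] for k >= 2: shift by delta = 27
  P[0] = -1 + 0 = -1
  P[1] = 12 + 0 = 12
  P[2] = 3 + 27 = 30
  P[3] = 14 + 27 = 41
  P[4] = 17 + 27 = 44
  P[5] = 32 + 27 = 59

Answer: [-1, 12, 30, 41, 44, 59]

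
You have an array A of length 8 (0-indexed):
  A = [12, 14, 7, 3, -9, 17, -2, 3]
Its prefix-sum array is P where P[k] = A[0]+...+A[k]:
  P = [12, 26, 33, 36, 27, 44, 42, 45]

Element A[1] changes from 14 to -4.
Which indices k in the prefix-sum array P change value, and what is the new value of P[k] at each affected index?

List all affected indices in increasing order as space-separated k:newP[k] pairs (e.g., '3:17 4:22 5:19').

P[k] = A[0] + ... + A[k]
P[k] includes A[1] iff k >= 1
Affected indices: 1, 2, ..., 7; delta = -18
  P[1]: 26 + -18 = 8
  P[2]: 33 + -18 = 15
  P[3]: 36 + -18 = 18
  P[4]: 27 + -18 = 9
  P[5]: 44 + -18 = 26
  P[6]: 42 + -18 = 24
  P[7]: 45 + -18 = 27

Answer: 1:8 2:15 3:18 4:9 5:26 6:24 7:27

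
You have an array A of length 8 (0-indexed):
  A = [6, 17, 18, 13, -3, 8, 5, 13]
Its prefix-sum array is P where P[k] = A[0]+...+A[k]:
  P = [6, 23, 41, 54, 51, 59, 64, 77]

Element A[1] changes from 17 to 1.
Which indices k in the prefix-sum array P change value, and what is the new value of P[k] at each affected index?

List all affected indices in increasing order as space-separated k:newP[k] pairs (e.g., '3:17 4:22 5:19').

Answer: 1:7 2:25 3:38 4:35 5:43 6:48 7:61

Derivation:
P[k] = A[0] + ... + A[k]
P[k] includes A[1] iff k >= 1
Affected indices: 1, 2, ..., 7; delta = -16
  P[1]: 23 + -16 = 7
  P[2]: 41 + -16 = 25
  P[3]: 54 + -16 = 38
  P[4]: 51 + -16 = 35
  P[5]: 59 + -16 = 43
  P[6]: 64 + -16 = 48
  P[7]: 77 + -16 = 61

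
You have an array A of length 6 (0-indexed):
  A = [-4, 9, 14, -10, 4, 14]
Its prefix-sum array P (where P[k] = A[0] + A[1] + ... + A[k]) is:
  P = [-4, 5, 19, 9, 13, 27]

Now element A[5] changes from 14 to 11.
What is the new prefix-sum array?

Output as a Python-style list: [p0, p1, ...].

Answer: [-4, 5, 19, 9, 13, 24]

Derivation:
Change: A[5] 14 -> 11, delta = -3
P[k] for k < 5: unchanged (A[5] not included)
P[k] for k >= 5: shift by delta = -3
  P[0] = -4 + 0 = -4
  P[1] = 5 + 0 = 5
  P[2] = 19 + 0 = 19
  P[3] = 9 + 0 = 9
  P[4] = 13 + 0 = 13
  P[5] = 27 + -3 = 24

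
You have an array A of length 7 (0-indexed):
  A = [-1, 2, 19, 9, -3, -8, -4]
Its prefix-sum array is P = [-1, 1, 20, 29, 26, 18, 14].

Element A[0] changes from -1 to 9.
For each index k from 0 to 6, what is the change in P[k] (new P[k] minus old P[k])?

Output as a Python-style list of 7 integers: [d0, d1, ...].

Answer: [10, 10, 10, 10, 10, 10, 10]

Derivation:
Element change: A[0] -1 -> 9, delta = 10
For k < 0: P[k] unchanged, delta_P[k] = 0
For k >= 0: P[k] shifts by exactly 10
Delta array: [10, 10, 10, 10, 10, 10, 10]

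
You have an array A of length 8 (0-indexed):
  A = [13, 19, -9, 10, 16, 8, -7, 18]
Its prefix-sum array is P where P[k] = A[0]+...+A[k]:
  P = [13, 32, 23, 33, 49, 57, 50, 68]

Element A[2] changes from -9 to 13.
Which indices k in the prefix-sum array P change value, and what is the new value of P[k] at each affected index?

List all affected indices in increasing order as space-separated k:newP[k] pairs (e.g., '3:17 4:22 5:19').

P[k] = A[0] + ... + A[k]
P[k] includes A[2] iff k >= 2
Affected indices: 2, 3, ..., 7; delta = 22
  P[2]: 23 + 22 = 45
  P[3]: 33 + 22 = 55
  P[4]: 49 + 22 = 71
  P[5]: 57 + 22 = 79
  P[6]: 50 + 22 = 72
  P[7]: 68 + 22 = 90

Answer: 2:45 3:55 4:71 5:79 6:72 7:90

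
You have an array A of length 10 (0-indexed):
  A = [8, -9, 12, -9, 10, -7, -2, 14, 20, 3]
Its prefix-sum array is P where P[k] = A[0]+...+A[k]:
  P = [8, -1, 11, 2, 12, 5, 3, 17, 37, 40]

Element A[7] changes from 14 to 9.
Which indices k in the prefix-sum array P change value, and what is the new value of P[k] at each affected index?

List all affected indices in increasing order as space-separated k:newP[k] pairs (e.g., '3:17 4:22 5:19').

P[k] = A[0] + ... + A[k]
P[k] includes A[7] iff k >= 7
Affected indices: 7, 8, ..., 9; delta = -5
  P[7]: 17 + -5 = 12
  P[8]: 37 + -5 = 32
  P[9]: 40 + -5 = 35

Answer: 7:12 8:32 9:35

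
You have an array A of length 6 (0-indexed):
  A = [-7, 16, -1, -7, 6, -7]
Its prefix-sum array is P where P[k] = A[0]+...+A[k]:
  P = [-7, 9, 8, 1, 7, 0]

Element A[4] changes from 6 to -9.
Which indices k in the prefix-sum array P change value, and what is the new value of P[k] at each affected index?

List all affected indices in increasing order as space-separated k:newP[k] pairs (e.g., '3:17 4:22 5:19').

Answer: 4:-8 5:-15

Derivation:
P[k] = A[0] + ... + A[k]
P[k] includes A[4] iff k >= 4
Affected indices: 4, 5, ..., 5; delta = -15
  P[4]: 7 + -15 = -8
  P[5]: 0 + -15 = -15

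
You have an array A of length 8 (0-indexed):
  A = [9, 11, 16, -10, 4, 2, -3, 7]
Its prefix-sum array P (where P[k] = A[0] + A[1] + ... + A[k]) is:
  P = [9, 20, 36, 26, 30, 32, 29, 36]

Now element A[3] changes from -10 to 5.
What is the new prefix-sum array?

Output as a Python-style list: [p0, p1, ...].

Change: A[3] -10 -> 5, delta = 15
P[k] for k < 3: unchanged (A[3] not included)
P[k] for k >= 3: shift by delta = 15
  P[0] = 9 + 0 = 9
  P[1] = 20 + 0 = 20
  P[2] = 36 + 0 = 36
  P[3] = 26 + 15 = 41
  P[4] = 30 + 15 = 45
  P[5] = 32 + 15 = 47
  P[6] = 29 + 15 = 44
  P[7] = 36 + 15 = 51

Answer: [9, 20, 36, 41, 45, 47, 44, 51]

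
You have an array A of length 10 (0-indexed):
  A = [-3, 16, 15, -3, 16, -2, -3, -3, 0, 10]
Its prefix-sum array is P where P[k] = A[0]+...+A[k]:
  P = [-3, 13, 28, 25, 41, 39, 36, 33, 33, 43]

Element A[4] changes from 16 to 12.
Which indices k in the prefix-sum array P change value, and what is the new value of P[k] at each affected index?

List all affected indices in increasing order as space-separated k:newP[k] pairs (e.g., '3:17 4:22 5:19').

P[k] = A[0] + ... + A[k]
P[k] includes A[4] iff k >= 4
Affected indices: 4, 5, ..., 9; delta = -4
  P[4]: 41 + -4 = 37
  P[5]: 39 + -4 = 35
  P[6]: 36 + -4 = 32
  P[7]: 33 + -4 = 29
  P[8]: 33 + -4 = 29
  P[9]: 43 + -4 = 39

Answer: 4:37 5:35 6:32 7:29 8:29 9:39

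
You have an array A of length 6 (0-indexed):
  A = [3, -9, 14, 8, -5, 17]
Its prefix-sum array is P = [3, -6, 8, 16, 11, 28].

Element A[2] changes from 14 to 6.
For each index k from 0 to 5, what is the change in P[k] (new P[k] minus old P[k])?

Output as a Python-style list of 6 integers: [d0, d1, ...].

Element change: A[2] 14 -> 6, delta = -8
For k < 2: P[k] unchanged, delta_P[k] = 0
For k >= 2: P[k] shifts by exactly -8
Delta array: [0, 0, -8, -8, -8, -8]

Answer: [0, 0, -8, -8, -8, -8]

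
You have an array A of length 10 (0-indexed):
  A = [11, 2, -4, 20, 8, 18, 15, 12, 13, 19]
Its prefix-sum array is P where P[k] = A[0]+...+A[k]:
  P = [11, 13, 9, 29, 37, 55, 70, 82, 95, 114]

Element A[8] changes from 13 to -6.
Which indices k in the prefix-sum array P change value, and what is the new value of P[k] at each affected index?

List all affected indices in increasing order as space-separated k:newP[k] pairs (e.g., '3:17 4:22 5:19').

P[k] = A[0] + ... + A[k]
P[k] includes A[8] iff k >= 8
Affected indices: 8, 9, ..., 9; delta = -19
  P[8]: 95 + -19 = 76
  P[9]: 114 + -19 = 95

Answer: 8:76 9:95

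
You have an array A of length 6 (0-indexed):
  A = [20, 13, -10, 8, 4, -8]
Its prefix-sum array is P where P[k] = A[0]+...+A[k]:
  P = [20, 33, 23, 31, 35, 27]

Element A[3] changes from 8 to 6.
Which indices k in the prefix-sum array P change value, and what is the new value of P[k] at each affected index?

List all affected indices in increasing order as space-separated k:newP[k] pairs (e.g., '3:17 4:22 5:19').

Answer: 3:29 4:33 5:25

Derivation:
P[k] = A[0] + ... + A[k]
P[k] includes A[3] iff k >= 3
Affected indices: 3, 4, ..., 5; delta = -2
  P[3]: 31 + -2 = 29
  P[4]: 35 + -2 = 33
  P[5]: 27 + -2 = 25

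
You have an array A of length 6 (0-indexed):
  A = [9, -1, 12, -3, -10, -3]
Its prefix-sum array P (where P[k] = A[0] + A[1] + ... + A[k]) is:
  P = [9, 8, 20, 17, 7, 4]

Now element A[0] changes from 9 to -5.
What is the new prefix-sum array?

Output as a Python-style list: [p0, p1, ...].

Answer: [-5, -6, 6, 3, -7, -10]

Derivation:
Change: A[0] 9 -> -5, delta = -14
P[k] for k < 0: unchanged (A[0] not included)
P[k] for k >= 0: shift by delta = -14
  P[0] = 9 + -14 = -5
  P[1] = 8 + -14 = -6
  P[2] = 20 + -14 = 6
  P[3] = 17 + -14 = 3
  P[4] = 7 + -14 = -7
  P[5] = 4 + -14 = -10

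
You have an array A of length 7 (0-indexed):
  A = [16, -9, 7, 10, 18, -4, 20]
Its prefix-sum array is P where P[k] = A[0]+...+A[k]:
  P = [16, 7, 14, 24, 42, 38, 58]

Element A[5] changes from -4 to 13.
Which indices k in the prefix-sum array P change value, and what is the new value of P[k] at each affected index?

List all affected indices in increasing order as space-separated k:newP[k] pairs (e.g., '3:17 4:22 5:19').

P[k] = A[0] + ... + A[k]
P[k] includes A[5] iff k >= 5
Affected indices: 5, 6, ..., 6; delta = 17
  P[5]: 38 + 17 = 55
  P[6]: 58 + 17 = 75

Answer: 5:55 6:75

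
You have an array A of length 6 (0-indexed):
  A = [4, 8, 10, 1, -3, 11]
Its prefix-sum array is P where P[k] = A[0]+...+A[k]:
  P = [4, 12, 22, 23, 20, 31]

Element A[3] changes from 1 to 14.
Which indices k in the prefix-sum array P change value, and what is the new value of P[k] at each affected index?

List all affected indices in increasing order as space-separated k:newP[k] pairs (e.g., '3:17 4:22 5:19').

Answer: 3:36 4:33 5:44

Derivation:
P[k] = A[0] + ... + A[k]
P[k] includes A[3] iff k >= 3
Affected indices: 3, 4, ..., 5; delta = 13
  P[3]: 23 + 13 = 36
  P[4]: 20 + 13 = 33
  P[5]: 31 + 13 = 44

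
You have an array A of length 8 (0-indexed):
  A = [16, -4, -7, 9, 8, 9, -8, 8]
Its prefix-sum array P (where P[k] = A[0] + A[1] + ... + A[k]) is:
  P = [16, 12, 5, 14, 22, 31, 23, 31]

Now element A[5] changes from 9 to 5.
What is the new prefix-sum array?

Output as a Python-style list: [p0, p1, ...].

Change: A[5] 9 -> 5, delta = -4
P[k] for k < 5: unchanged (A[5] not included)
P[k] for k >= 5: shift by delta = -4
  P[0] = 16 + 0 = 16
  P[1] = 12 + 0 = 12
  P[2] = 5 + 0 = 5
  P[3] = 14 + 0 = 14
  P[4] = 22 + 0 = 22
  P[5] = 31 + -4 = 27
  P[6] = 23 + -4 = 19
  P[7] = 31 + -4 = 27

Answer: [16, 12, 5, 14, 22, 27, 19, 27]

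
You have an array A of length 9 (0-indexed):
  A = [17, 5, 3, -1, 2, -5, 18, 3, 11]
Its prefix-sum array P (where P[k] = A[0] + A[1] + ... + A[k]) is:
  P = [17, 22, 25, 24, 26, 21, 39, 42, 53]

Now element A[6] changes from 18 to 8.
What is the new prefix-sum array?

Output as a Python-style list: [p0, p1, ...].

Change: A[6] 18 -> 8, delta = -10
P[k] for k < 6: unchanged (A[6] not included)
P[k] for k >= 6: shift by delta = -10
  P[0] = 17 + 0 = 17
  P[1] = 22 + 0 = 22
  P[2] = 25 + 0 = 25
  P[3] = 24 + 0 = 24
  P[4] = 26 + 0 = 26
  P[5] = 21 + 0 = 21
  P[6] = 39 + -10 = 29
  P[7] = 42 + -10 = 32
  P[8] = 53 + -10 = 43

Answer: [17, 22, 25, 24, 26, 21, 29, 32, 43]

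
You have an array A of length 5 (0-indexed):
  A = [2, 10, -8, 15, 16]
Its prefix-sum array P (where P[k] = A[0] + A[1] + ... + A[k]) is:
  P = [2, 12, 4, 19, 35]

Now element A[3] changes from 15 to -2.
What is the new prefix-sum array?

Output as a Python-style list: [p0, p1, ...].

Answer: [2, 12, 4, 2, 18]

Derivation:
Change: A[3] 15 -> -2, delta = -17
P[k] for k < 3: unchanged (A[3] not included)
P[k] for k >= 3: shift by delta = -17
  P[0] = 2 + 0 = 2
  P[1] = 12 + 0 = 12
  P[2] = 4 + 0 = 4
  P[3] = 19 + -17 = 2
  P[4] = 35 + -17 = 18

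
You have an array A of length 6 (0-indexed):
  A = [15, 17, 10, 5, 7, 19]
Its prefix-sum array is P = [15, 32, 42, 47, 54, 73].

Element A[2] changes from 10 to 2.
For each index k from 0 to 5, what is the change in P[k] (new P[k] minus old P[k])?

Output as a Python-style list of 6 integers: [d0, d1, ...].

Answer: [0, 0, -8, -8, -8, -8]

Derivation:
Element change: A[2] 10 -> 2, delta = -8
For k < 2: P[k] unchanged, delta_P[k] = 0
For k >= 2: P[k] shifts by exactly -8
Delta array: [0, 0, -8, -8, -8, -8]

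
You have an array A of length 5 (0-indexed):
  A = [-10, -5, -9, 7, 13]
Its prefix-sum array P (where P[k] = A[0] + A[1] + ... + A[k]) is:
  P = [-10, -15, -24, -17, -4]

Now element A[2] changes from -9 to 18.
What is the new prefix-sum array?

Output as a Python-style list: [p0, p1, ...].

Answer: [-10, -15, 3, 10, 23]

Derivation:
Change: A[2] -9 -> 18, delta = 27
P[k] for k < 2: unchanged (A[2] not included)
P[k] for k >= 2: shift by delta = 27
  P[0] = -10 + 0 = -10
  P[1] = -15 + 0 = -15
  P[2] = -24 + 27 = 3
  P[3] = -17 + 27 = 10
  P[4] = -4 + 27 = 23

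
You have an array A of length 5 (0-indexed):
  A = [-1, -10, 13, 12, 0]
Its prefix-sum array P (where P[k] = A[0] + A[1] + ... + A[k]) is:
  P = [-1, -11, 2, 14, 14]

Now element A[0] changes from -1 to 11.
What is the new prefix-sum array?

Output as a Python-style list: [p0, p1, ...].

Change: A[0] -1 -> 11, delta = 12
P[k] for k < 0: unchanged (A[0] not included)
P[k] for k >= 0: shift by delta = 12
  P[0] = -1 + 12 = 11
  P[1] = -11 + 12 = 1
  P[2] = 2 + 12 = 14
  P[3] = 14 + 12 = 26
  P[4] = 14 + 12 = 26

Answer: [11, 1, 14, 26, 26]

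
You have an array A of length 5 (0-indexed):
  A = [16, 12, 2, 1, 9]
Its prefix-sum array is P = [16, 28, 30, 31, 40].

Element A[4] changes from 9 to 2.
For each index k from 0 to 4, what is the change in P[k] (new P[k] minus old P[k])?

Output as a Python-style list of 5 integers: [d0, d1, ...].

Answer: [0, 0, 0, 0, -7]

Derivation:
Element change: A[4] 9 -> 2, delta = -7
For k < 4: P[k] unchanged, delta_P[k] = 0
For k >= 4: P[k] shifts by exactly -7
Delta array: [0, 0, 0, 0, -7]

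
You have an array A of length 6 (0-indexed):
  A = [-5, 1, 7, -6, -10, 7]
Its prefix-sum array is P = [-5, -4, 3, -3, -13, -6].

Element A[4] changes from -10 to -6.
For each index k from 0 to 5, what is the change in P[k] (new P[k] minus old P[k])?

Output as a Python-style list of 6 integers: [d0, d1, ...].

Element change: A[4] -10 -> -6, delta = 4
For k < 4: P[k] unchanged, delta_P[k] = 0
For k >= 4: P[k] shifts by exactly 4
Delta array: [0, 0, 0, 0, 4, 4]

Answer: [0, 0, 0, 0, 4, 4]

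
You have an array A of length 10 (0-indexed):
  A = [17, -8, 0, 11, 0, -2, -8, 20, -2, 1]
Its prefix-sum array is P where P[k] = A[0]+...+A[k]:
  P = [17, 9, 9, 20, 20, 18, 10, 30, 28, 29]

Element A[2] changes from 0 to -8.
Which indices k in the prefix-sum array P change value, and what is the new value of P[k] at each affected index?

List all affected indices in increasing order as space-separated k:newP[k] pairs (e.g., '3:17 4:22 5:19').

Answer: 2:1 3:12 4:12 5:10 6:2 7:22 8:20 9:21

Derivation:
P[k] = A[0] + ... + A[k]
P[k] includes A[2] iff k >= 2
Affected indices: 2, 3, ..., 9; delta = -8
  P[2]: 9 + -8 = 1
  P[3]: 20 + -8 = 12
  P[4]: 20 + -8 = 12
  P[5]: 18 + -8 = 10
  P[6]: 10 + -8 = 2
  P[7]: 30 + -8 = 22
  P[8]: 28 + -8 = 20
  P[9]: 29 + -8 = 21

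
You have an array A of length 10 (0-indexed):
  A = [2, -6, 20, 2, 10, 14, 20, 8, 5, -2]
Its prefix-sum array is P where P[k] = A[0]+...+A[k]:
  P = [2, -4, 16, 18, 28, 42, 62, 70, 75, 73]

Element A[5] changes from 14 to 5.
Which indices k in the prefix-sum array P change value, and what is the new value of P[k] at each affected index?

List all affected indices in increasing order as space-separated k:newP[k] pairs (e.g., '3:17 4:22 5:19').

P[k] = A[0] + ... + A[k]
P[k] includes A[5] iff k >= 5
Affected indices: 5, 6, ..., 9; delta = -9
  P[5]: 42 + -9 = 33
  P[6]: 62 + -9 = 53
  P[7]: 70 + -9 = 61
  P[8]: 75 + -9 = 66
  P[9]: 73 + -9 = 64

Answer: 5:33 6:53 7:61 8:66 9:64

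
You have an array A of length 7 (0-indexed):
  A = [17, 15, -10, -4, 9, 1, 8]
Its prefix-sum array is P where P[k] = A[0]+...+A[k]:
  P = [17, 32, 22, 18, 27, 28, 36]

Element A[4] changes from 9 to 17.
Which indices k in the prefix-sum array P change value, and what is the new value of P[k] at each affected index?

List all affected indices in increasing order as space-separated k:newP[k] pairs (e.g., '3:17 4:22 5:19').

Answer: 4:35 5:36 6:44

Derivation:
P[k] = A[0] + ... + A[k]
P[k] includes A[4] iff k >= 4
Affected indices: 4, 5, ..., 6; delta = 8
  P[4]: 27 + 8 = 35
  P[5]: 28 + 8 = 36
  P[6]: 36 + 8 = 44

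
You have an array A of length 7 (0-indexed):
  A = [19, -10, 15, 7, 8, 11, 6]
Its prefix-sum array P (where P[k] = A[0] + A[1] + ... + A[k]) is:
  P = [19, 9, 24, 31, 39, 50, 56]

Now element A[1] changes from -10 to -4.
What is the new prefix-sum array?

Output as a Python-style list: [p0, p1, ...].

Answer: [19, 15, 30, 37, 45, 56, 62]

Derivation:
Change: A[1] -10 -> -4, delta = 6
P[k] for k < 1: unchanged (A[1] not included)
P[k] for k >= 1: shift by delta = 6
  P[0] = 19 + 0 = 19
  P[1] = 9 + 6 = 15
  P[2] = 24 + 6 = 30
  P[3] = 31 + 6 = 37
  P[4] = 39 + 6 = 45
  P[5] = 50 + 6 = 56
  P[6] = 56 + 6 = 62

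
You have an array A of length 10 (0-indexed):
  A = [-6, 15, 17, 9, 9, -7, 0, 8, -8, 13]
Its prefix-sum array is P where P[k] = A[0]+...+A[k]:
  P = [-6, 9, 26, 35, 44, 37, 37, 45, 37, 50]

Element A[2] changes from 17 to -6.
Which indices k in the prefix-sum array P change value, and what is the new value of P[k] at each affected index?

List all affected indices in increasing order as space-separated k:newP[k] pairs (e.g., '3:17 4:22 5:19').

P[k] = A[0] + ... + A[k]
P[k] includes A[2] iff k >= 2
Affected indices: 2, 3, ..., 9; delta = -23
  P[2]: 26 + -23 = 3
  P[3]: 35 + -23 = 12
  P[4]: 44 + -23 = 21
  P[5]: 37 + -23 = 14
  P[6]: 37 + -23 = 14
  P[7]: 45 + -23 = 22
  P[8]: 37 + -23 = 14
  P[9]: 50 + -23 = 27

Answer: 2:3 3:12 4:21 5:14 6:14 7:22 8:14 9:27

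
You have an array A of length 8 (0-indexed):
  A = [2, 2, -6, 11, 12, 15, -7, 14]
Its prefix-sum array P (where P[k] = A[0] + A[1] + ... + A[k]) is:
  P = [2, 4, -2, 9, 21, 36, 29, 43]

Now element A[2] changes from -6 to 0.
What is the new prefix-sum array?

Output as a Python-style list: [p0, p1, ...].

Change: A[2] -6 -> 0, delta = 6
P[k] for k < 2: unchanged (A[2] not included)
P[k] for k >= 2: shift by delta = 6
  P[0] = 2 + 0 = 2
  P[1] = 4 + 0 = 4
  P[2] = -2 + 6 = 4
  P[3] = 9 + 6 = 15
  P[4] = 21 + 6 = 27
  P[5] = 36 + 6 = 42
  P[6] = 29 + 6 = 35
  P[7] = 43 + 6 = 49

Answer: [2, 4, 4, 15, 27, 42, 35, 49]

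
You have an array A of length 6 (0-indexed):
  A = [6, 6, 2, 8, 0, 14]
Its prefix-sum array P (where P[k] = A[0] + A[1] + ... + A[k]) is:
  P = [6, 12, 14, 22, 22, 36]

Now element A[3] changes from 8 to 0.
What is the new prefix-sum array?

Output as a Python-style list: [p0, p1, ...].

Change: A[3] 8 -> 0, delta = -8
P[k] for k < 3: unchanged (A[3] not included)
P[k] for k >= 3: shift by delta = -8
  P[0] = 6 + 0 = 6
  P[1] = 12 + 0 = 12
  P[2] = 14 + 0 = 14
  P[3] = 22 + -8 = 14
  P[4] = 22 + -8 = 14
  P[5] = 36 + -8 = 28

Answer: [6, 12, 14, 14, 14, 28]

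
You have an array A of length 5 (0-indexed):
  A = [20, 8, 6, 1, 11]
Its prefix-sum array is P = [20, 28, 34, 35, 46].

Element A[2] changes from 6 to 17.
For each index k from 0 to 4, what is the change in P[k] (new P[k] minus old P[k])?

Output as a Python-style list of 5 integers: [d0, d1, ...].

Answer: [0, 0, 11, 11, 11]

Derivation:
Element change: A[2] 6 -> 17, delta = 11
For k < 2: P[k] unchanged, delta_P[k] = 0
For k >= 2: P[k] shifts by exactly 11
Delta array: [0, 0, 11, 11, 11]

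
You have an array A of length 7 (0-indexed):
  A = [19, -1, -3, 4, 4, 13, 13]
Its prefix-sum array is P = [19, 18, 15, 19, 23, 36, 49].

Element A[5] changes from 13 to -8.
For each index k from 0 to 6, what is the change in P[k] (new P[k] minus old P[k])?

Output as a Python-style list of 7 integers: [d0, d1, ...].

Element change: A[5] 13 -> -8, delta = -21
For k < 5: P[k] unchanged, delta_P[k] = 0
For k >= 5: P[k] shifts by exactly -21
Delta array: [0, 0, 0, 0, 0, -21, -21]

Answer: [0, 0, 0, 0, 0, -21, -21]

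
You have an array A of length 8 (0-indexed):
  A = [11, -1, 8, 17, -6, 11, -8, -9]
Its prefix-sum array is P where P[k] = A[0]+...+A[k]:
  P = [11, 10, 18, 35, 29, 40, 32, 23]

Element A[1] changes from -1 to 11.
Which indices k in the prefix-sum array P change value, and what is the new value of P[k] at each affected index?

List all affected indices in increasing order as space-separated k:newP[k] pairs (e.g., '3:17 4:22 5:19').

Answer: 1:22 2:30 3:47 4:41 5:52 6:44 7:35

Derivation:
P[k] = A[0] + ... + A[k]
P[k] includes A[1] iff k >= 1
Affected indices: 1, 2, ..., 7; delta = 12
  P[1]: 10 + 12 = 22
  P[2]: 18 + 12 = 30
  P[3]: 35 + 12 = 47
  P[4]: 29 + 12 = 41
  P[5]: 40 + 12 = 52
  P[6]: 32 + 12 = 44
  P[7]: 23 + 12 = 35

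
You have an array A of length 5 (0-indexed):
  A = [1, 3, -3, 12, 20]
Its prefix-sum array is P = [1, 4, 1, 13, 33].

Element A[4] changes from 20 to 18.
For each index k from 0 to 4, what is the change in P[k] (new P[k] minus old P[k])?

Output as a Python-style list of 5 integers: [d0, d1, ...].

Element change: A[4] 20 -> 18, delta = -2
For k < 4: P[k] unchanged, delta_P[k] = 0
For k >= 4: P[k] shifts by exactly -2
Delta array: [0, 0, 0, 0, -2]

Answer: [0, 0, 0, 0, -2]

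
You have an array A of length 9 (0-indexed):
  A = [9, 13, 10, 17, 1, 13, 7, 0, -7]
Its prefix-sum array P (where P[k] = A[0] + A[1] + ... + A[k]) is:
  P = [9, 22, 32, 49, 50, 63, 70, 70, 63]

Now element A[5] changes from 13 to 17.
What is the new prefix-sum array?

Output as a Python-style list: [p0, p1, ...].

Answer: [9, 22, 32, 49, 50, 67, 74, 74, 67]

Derivation:
Change: A[5] 13 -> 17, delta = 4
P[k] for k < 5: unchanged (A[5] not included)
P[k] for k >= 5: shift by delta = 4
  P[0] = 9 + 0 = 9
  P[1] = 22 + 0 = 22
  P[2] = 32 + 0 = 32
  P[3] = 49 + 0 = 49
  P[4] = 50 + 0 = 50
  P[5] = 63 + 4 = 67
  P[6] = 70 + 4 = 74
  P[7] = 70 + 4 = 74
  P[8] = 63 + 4 = 67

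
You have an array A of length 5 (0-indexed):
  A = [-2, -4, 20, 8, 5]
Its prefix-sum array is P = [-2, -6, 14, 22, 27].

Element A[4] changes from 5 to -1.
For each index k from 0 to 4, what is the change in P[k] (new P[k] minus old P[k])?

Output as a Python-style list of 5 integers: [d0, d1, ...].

Answer: [0, 0, 0, 0, -6]

Derivation:
Element change: A[4] 5 -> -1, delta = -6
For k < 4: P[k] unchanged, delta_P[k] = 0
For k >= 4: P[k] shifts by exactly -6
Delta array: [0, 0, 0, 0, -6]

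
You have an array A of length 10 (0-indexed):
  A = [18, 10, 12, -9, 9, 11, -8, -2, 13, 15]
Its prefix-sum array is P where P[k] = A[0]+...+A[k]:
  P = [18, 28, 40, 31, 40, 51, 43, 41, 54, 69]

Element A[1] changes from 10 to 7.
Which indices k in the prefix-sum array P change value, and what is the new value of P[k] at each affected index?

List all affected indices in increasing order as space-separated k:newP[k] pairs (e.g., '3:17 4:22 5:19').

P[k] = A[0] + ... + A[k]
P[k] includes A[1] iff k >= 1
Affected indices: 1, 2, ..., 9; delta = -3
  P[1]: 28 + -3 = 25
  P[2]: 40 + -3 = 37
  P[3]: 31 + -3 = 28
  P[4]: 40 + -3 = 37
  P[5]: 51 + -3 = 48
  P[6]: 43 + -3 = 40
  P[7]: 41 + -3 = 38
  P[8]: 54 + -3 = 51
  P[9]: 69 + -3 = 66

Answer: 1:25 2:37 3:28 4:37 5:48 6:40 7:38 8:51 9:66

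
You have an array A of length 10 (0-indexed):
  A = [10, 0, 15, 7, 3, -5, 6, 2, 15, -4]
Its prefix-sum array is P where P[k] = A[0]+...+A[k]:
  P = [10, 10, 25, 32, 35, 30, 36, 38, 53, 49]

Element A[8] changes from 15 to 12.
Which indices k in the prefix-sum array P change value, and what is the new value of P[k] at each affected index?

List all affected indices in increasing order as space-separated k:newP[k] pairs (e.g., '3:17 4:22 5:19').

P[k] = A[0] + ... + A[k]
P[k] includes A[8] iff k >= 8
Affected indices: 8, 9, ..., 9; delta = -3
  P[8]: 53 + -3 = 50
  P[9]: 49 + -3 = 46

Answer: 8:50 9:46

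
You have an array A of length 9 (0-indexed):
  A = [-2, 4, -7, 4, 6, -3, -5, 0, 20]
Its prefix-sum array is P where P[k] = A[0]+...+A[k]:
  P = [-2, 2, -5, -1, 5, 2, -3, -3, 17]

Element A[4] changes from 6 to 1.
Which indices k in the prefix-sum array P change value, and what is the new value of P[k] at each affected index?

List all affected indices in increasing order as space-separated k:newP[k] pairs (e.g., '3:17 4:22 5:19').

P[k] = A[0] + ... + A[k]
P[k] includes A[4] iff k >= 4
Affected indices: 4, 5, ..., 8; delta = -5
  P[4]: 5 + -5 = 0
  P[5]: 2 + -5 = -3
  P[6]: -3 + -5 = -8
  P[7]: -3 + -5 = -8
  P[8]: 17 + -5 = 12

Answer: 4:0 5:-3 6:-8 7:-8 8:12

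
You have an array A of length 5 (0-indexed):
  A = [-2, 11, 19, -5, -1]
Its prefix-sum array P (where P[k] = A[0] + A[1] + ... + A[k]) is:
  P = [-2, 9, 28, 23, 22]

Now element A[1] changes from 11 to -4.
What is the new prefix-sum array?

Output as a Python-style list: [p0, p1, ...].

Answer: [-2, -6, 13, 8, 7]

Derivation:
Change: A[1] 11 -> -4, delta = -15
P[k] for k < 1: unchanged (A[1] not included)
P[k] for k >= 1: shift by delta = -15
  P[0] = -2 + 0 = -2
  P[1] = 9 + -15 = -6
  P[2] = 28 + -15 = 13
  P[3] = 23 + -15 = 8
  P[4] = 22 + -15 = 7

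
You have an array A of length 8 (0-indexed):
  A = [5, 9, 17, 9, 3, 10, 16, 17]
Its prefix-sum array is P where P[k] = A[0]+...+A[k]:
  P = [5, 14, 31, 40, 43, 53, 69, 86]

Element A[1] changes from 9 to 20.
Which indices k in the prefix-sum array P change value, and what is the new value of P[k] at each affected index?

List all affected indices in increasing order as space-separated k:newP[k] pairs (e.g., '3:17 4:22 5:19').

Answer: 1:25 2:42 3:51 4:54 5:64 6:80 7:97

Derivation:
P[k] = A[0] + ... + A[k]
P[k] includes A[1] iff k >= 1
Affected indices: 1, 2, ..., 7; delta = 11
  P[1]: 14 + 11 = 25
  P[2]: 31 + 11 = 42
  P[3]: 40 + 11 = 51
  P[4]: 43 + 11 = 54
  P[5]: 53 + 11 = 64
  P[6]: 69 + 11 = 80
  P[7]: 86 + 11 = 97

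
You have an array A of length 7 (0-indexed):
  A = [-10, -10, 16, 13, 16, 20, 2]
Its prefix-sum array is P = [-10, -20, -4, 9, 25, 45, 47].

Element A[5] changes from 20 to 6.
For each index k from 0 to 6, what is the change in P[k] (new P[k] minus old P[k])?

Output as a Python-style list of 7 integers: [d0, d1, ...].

Element change: A[5] 20 -> 6, delta = -14
For k < 5: P[k] unchanged, delta_P[k] = 0
For k >= 5: P[k] shifts by exactly -14
Delta array: [0, 0, 0, 0, 0, -14, -14]

Answer: [0, 0, 0, 0, 0, -14, -14]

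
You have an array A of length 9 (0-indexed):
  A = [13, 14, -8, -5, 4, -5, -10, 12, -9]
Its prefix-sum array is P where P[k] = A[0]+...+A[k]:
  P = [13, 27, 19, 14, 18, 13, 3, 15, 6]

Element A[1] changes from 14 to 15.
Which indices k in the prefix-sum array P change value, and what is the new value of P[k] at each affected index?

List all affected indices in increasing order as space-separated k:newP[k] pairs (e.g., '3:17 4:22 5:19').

P[k] = A[0] + ... + A[k]
P[k] includes A[1] iff k >= 1
Affected indices: 1, 2, ..., 8; delta = 1
  P[1]: 27 + 1 = 28
  P[2]: 19 + 1 = 20
  P[3]: 14 + 1 = 15
  P[4]: 18 + 1 = 19
  P[5]: 13 + 1 = 14
  P[6]: 3 + 1 = 4
  P[7]: 15 + 1 = 16
  P[8]: 6 + 1 = 7

Answer: 1:28 2:20 3:15 4:19 5:14 6:4 7:16 8:7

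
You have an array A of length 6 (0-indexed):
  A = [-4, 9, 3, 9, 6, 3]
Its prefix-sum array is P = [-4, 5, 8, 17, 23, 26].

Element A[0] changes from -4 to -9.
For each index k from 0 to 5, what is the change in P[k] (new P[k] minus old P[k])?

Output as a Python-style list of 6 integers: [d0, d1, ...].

Element change: A[0] -4 -> -9, delta = -5
For k < 0: P[k] unchanged, delta_P[k] = 0
For k >= 0: P[k] shifts by exactly -5
Delta array: [-5, -5, -5, -5, -5, -5]

Answer: [-5, -5, -5, -5, -5, -5]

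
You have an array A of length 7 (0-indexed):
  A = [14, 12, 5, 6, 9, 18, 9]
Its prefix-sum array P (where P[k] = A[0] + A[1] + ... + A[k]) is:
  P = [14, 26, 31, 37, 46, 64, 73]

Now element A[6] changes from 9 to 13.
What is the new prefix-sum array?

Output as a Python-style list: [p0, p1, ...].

Answer: [14, 26, 31, 37, 46, 64, 77]

Derivation:
Change: A[6] 9 -> 13, delta = 4
P[k] for k < 6: unchanged (A[6] not included)
P[k] for k >= 6: shift by delta = 4
  P[0] = 14 + 0 = 14
  P[1] = 26 + 0 = 26
  P[2] = 31 + 0 = 31
  P[3] = 37 + 0 = 37
  P[4] = 46 + 0 = 46
  P[5] = 64 + 0 = 64
  P[6] = 73 + 4 = 77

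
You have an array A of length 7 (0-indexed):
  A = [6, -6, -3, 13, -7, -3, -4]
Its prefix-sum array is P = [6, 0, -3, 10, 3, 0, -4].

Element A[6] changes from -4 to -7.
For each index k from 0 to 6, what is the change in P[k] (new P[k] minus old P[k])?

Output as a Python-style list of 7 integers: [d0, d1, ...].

Answer: [0, 0, 0, 0, 0, 0, -3]

Derivation:
Element change: A[6] -4 -> -7, delta = -3
For k < 6: P[k] unchanged, delta_P[k] = 0
For k >= 6: P[k] shifts by exactly -3
Delta array: [0, 0, 0, 0, 0, 0, -3]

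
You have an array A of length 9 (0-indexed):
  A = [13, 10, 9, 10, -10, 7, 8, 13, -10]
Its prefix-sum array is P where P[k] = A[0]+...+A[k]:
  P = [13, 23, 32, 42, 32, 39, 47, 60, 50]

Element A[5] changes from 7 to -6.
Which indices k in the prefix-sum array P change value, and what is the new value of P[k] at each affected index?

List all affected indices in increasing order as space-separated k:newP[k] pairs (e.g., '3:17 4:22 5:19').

P[k] = A[0] + ... + A[k]
P[k] includes A[5] iff k >= 5
Affected indices: 5, 6, ..., 8; delta = -13
  P[5]: 39 + -13 = 26
  P[6]: 47 + -13 = 34
  P[7]: 60 + -13 = 47
  P[8]: 50 + -13 = 37

Answer: 5:26 6:34 7:47 8:37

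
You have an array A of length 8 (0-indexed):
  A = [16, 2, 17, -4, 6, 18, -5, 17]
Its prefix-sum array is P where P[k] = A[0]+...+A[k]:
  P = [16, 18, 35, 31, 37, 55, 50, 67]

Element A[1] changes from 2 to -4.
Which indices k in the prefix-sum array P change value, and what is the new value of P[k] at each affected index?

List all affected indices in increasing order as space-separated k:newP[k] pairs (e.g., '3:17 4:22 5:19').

P[k] = A[0] + ... + A[k]
P[k] includes A[1] iff k >= 1
Affected indices: 1, 2, ..., 7; delta = -6
  P[1]: 18 + -6 = 12
  P[2]: 35 + -6 = 29
  P[3]: 31 + -6 = 25
  P[4]: 37 + -6 = 31
  P[5]: 55 + -6 = 49
  P[6]: 50 + -6 = 44
  P[7]: 67 + -6 = 61

Answer: 1:12 2:29 3:25 4:31 5:49 6:44 7:61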